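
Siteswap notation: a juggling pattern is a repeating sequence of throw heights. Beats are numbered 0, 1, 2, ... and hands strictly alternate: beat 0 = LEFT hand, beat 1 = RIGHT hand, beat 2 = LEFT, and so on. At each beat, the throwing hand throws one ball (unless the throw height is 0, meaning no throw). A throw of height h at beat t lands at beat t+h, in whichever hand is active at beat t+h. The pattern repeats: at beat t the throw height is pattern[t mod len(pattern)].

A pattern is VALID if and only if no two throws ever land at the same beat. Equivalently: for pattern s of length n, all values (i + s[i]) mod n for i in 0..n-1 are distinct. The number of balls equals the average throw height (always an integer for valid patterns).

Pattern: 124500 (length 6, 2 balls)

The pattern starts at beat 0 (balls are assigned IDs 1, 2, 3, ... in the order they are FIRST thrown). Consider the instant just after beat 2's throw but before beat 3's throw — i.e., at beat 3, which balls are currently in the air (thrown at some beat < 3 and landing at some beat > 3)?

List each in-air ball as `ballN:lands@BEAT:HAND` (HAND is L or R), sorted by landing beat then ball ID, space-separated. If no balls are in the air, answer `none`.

Answer: ball2:lands@6:L

Derivation:
Beat 0 (L): throw ball1 h=1 -> lands@1:R; in-air after throw: [b1@1:R]
Beat 1 (R): throw ball1 h=2 -> lands@3:R; in-air after throw: [b1@3:R]
Beat 2 (L): throw ball2 h=4 -> lands@6:L; in-air after throw: [b1@3:R b2@6:L]
Beat 3 (R): throw ball1 h=5 -> lands@8:L; in-air after throw: [b2@6:L b1@8:L]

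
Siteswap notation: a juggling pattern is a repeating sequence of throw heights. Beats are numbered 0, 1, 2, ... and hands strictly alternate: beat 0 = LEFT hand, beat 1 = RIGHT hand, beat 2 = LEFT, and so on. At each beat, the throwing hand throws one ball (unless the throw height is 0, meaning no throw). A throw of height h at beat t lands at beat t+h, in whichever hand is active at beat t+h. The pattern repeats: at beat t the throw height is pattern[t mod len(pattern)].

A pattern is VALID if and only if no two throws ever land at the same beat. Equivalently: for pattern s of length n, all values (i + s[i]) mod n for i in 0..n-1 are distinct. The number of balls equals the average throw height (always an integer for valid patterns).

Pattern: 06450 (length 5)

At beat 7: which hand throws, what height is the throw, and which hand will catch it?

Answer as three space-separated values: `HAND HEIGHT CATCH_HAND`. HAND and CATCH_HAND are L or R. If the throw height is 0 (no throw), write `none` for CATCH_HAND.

Answer: R 4 R

Derivation:
Beat 7: 7 mod 2 = 1, so hand = R
Throw height = pattern[7 mod 5] = pattern[2] = 4
Lands at beat 7+4=11, 11 mod 2 = 1, so catch hand = R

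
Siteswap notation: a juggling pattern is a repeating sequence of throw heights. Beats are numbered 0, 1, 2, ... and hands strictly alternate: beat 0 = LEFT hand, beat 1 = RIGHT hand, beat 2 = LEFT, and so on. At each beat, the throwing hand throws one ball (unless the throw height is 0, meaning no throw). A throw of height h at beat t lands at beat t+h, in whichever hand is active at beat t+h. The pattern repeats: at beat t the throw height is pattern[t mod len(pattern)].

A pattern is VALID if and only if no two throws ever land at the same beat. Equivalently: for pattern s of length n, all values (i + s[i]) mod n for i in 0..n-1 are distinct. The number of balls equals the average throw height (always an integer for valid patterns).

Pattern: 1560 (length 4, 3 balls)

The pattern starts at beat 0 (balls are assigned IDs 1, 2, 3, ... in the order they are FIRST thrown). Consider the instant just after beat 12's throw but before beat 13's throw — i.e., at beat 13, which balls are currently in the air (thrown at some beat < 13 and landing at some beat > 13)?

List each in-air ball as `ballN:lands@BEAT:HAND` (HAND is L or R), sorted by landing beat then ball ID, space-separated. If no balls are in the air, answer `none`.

Beat 0 (L): throw ball1 h=1 -> lands@1:R; in-air after throw: [b1@1:R]
Beat 1 (R): throw ball1 h=5 -> lands@6:L; in-air after throw: [b1@6:L]
Beat 2 (L): throw ball2 h=6 -> lands@8:L; in-air after throw: [b1@6:L b2@8:L]
Beat 4 (L): throw ball3 h=1 -> lands@5:R; in-air after throw: [b3@5:R b1@6:L b2@8:L]
Beat 5 (R): throw ball3 h=5 -> lands@10:L; in-air after throw: [b1@6:L b2@8:L b3@10:L]
Beat 6 (L): throw ball1 h=6 -> lands@12:L; in-air after throw: [b2@8:L b3@10:L b1@12:L]
Beat 8 (L): throw ball2 h=1 -> lands@9:R; in-air after throw: [b2@9:R b3@10:L b1@12:L]
Beat 9 (R): throw ball2 h=5 -> lands@14:L; in-air after throw: [b3@10:L b1@12:L b2@14:L]
Beat 10 (L): throw ball3 h=6 -> lands@16:L; in-air after throw: [b1@12:L b2@14:L b3@16:L]
Beat 12 (L): throw ball1 h=1 -> lands@13:R; in-air after throw: [b1@13:R b2@14:L b3@16:L]
Beat 13 (R): throw ball1 h=5 -> lands@18:L; in-air after throw: [b2@14:L b3@16:L b1@18:L]

Answer: ball2:lands@14:L ball3:lands@16:L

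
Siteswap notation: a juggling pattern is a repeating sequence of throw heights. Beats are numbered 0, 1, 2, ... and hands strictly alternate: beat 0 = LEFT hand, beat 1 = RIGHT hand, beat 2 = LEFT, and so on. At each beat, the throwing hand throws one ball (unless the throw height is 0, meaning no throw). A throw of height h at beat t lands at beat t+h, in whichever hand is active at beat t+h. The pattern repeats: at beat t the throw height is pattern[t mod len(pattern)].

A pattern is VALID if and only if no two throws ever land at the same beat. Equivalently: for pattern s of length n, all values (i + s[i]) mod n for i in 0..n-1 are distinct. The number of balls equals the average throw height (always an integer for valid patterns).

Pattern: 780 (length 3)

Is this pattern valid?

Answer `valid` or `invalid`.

Answer: valid

Derivation:
i=0: (i + s[i]) mod n = (0 + 7) mod 3 = 1
i=1: (i + s[i]) mod n = (1 + 8) mod 3 = 0
i=2: (i + s[i]) mod n = (2 + 0) mod 3 = 2
Residues: [1, 0, 2], distinct: True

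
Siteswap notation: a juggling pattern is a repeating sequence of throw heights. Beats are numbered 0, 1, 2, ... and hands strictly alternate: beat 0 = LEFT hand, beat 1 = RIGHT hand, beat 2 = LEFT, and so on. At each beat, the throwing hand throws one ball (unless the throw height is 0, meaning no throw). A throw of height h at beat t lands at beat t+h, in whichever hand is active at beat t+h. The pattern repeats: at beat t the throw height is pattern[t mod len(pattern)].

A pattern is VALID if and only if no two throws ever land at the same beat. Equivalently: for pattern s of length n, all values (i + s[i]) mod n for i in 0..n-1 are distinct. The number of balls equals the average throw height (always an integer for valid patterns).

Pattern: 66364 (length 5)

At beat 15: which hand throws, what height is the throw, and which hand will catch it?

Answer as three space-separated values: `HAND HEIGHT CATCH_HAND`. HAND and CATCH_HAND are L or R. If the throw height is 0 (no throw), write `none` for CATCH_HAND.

Answer: R 6 R

Derivation:
Beat 15: 15 mod 2 = 1, so hand = R
Throw height = pattern[15 mod 5] = pattern[0] = 6
Lands at beat 15+6=21, 21 mod 2 = 1, so catch hand = R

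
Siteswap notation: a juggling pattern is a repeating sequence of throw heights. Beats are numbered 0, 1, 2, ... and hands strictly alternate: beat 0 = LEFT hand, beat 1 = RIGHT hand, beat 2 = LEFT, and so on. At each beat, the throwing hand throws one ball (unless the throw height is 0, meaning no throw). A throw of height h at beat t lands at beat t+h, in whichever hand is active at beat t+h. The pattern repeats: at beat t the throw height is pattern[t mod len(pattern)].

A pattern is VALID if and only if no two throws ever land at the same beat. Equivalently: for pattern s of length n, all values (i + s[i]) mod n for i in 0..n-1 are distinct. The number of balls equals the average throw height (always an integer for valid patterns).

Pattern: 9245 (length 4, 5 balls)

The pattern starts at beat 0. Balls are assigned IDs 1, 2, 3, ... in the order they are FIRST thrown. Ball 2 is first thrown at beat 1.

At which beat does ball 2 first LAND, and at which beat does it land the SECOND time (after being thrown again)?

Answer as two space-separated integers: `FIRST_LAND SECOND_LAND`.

Beat 0 (L): throw ball1 h=9 -> lands@9:R; in-air after throw: [b1@9:R]
Beat 1 (R): throw ball2 h=2 -> lands@3:R; in-air after throw: [b2@3:R b1@9:R]
Beat 2 (L): throw ball3 h=4 -> lands@6:L; in-air after throw: [b2@3:R b3@6:L b1@9:R]
Beat 3 (R): throw ball2 h=5 -> lands@8:L; in-air after throw: [b3@6:L b2@8:L b1@9:R]
Beat 4 (L): throw ball4 h=9 -> lands@13:R; in-air after throw: [b3@6:L b2@8:L b1@9:R b4@13:R]
Beat 5 (R): throw ball5 h=2 -> lands@7:R; in-air after throw: [b3@6:L b5@7:R b2@8:L b1@9:R b4@13:R]
Beat 6 (L): throw ball3 h=4 -> lands@10:L; in-air after throw: [b5@7:R b2@8:L b1@9:R b3@10:L b4@13:R]
Beat 7 (R): throw ball5 h=5 -> lands@12:L; in-air after throw: [b2@8:L b1@9:R b3@10:L b5@12:L b4@13:R]
Beat 8 (L): throw ball2 h=9 -> lands@17:R; in-air after throw: [b1@9:R b3@10:L b5@12:L b4@13:R b2@17:R]
Ball 2: thrown@1 h=2 -> first land @3; rethrown@3 h=5 -> second land @8

Answer: 3 8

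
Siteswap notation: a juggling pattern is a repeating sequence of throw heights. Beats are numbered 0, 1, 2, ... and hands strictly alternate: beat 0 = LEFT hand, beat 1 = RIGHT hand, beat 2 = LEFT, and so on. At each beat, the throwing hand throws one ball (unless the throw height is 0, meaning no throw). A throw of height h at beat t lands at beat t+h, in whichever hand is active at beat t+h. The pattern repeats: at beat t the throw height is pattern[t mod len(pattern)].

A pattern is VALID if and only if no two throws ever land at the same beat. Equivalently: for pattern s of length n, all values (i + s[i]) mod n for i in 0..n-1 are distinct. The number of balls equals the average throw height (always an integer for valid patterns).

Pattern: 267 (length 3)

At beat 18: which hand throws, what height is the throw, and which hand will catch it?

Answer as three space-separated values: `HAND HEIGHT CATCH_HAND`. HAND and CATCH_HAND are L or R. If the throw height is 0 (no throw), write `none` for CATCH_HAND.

Beat 18: 18 mod 2 = 0, so hand = L
Throw height = pattern[18 mod 3] = pattern[0] = 2
Lands at beat 18+2=20, 20 mod 2 = 0, so catch hand = L

Answer: L 2 L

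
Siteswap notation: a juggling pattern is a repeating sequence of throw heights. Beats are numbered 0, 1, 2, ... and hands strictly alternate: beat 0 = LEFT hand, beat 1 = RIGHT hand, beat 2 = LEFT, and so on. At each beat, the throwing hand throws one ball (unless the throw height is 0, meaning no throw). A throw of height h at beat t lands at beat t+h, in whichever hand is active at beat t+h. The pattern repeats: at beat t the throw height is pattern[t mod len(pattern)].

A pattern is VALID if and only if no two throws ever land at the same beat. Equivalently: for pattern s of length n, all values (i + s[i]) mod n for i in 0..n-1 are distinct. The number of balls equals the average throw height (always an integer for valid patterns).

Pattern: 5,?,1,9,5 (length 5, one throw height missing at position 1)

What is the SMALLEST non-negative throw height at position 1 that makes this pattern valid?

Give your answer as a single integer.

i=0: (0 + 5) mod 5 = 0
i=1: s[i]=? (unknown)
i=2: (2 + 1) mod 5 = 3
i=3: (3 + 9) mod 5 = 2
i=4: (4 + 5) mod 5 = 4
Known residues: [0, 2, 3, 4]; need a permutation of 0..4, so missing residue r = 1
Need (1 + s) mod 5 = 1; smallest s = (1 - 1) mod 5 = 0

Answer: 0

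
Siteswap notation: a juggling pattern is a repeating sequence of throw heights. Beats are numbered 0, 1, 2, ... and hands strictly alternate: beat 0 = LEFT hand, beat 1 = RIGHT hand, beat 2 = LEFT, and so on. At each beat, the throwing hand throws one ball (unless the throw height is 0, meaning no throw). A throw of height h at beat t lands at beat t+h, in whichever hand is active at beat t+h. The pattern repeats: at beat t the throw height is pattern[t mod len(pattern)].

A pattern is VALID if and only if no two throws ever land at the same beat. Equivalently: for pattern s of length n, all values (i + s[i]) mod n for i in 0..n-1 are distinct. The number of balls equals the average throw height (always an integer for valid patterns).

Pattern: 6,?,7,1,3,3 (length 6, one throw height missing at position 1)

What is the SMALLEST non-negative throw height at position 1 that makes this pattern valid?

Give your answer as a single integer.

Answer: 4

Derivation:
i=0: (0 + 6) mod 6 = 0
i=1: s[i]=? (unknown)
i=2: (2 + 7) mod 6 = 3
i=3: (3 + 1) mod 6 = 4
i=4: (4 + 3) mod 6 = 1
i=5: (5 + 3) mod 6 = 2
Known residues: [0, 1, 2, 3, 4]; need a permutation of 0..5, so missing residue r = 5
Need (1 + s) mod 6 = 5; smallest s = (5 - 1) mod 6 = 4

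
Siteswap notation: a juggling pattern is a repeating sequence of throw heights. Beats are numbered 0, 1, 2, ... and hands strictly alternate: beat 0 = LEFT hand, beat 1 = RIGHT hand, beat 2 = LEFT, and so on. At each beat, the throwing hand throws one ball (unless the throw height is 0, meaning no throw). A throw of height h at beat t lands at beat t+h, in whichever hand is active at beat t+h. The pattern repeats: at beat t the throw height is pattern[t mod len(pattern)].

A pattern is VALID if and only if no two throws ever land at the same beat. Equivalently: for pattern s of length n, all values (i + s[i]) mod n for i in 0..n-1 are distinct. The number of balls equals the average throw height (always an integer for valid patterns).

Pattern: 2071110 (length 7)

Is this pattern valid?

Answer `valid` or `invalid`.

Answer: invalid

Derivation:
i=0: (i + s[i]) mod n = (0 + 2) mod 7 = 2
i=1: (i + s[i]) mod n = (1 + 0) mod 7 = 1
i=2: (i + s[i]) mod n = (2 + 7) mod 7 = 2
i=3: (i + s[i]) mod n = (3 + 1) mod 7 = 4
i=4: (i + s[i]) mod n = (4 + 1) mod 7 = 5
i=5: (i + s[i]) mod n = (5 + 1) mod 7 = 6
i=6: (i + s[i]) mod n = (6 + 0) mod 7 = 6
Residues: [2, 1, 2, 4, 5, 6, 6], distinct: False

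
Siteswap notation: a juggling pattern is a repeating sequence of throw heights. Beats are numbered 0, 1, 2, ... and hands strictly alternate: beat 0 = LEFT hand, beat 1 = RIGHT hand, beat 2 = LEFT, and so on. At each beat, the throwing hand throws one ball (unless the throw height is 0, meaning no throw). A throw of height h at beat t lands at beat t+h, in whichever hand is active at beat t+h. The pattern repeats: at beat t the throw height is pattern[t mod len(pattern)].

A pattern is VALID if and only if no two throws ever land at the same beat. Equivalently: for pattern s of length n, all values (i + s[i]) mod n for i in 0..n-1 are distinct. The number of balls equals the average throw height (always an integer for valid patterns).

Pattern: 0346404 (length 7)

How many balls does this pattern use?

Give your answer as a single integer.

Pattern = [0, 3, 4, 6, 4, 0, 4], length n = 7
  position 0: throw height = 0, running sum = 0
  position 1: throw height = 3, running sum = 3
  position 2: throw height = 4, running sum = 7
  position 3: throw height = 6, running sum = 13
  position 4: throw height = 4, running sum = 17
  position 5: throw height = 0, running sum = 17
  position 6: throw height = 4, running sum = 21
Total sum = 21; balls = sum / n = 21 / 7 = 3

Answer: 3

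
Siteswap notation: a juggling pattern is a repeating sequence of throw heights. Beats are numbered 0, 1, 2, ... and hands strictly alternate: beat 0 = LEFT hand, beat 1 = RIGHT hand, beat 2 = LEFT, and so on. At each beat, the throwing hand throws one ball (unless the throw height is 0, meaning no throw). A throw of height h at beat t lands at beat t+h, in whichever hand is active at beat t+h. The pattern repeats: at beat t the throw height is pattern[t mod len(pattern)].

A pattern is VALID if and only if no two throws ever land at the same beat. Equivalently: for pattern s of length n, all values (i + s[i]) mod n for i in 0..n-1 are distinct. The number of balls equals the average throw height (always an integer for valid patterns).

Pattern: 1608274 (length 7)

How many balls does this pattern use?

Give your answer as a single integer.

Pattern = [1, 6, 0, 8, 2, 7, 4], length n = 7
  position 0: throw height = 1, running sum = 1
  position 1: throw height = 6, running sum = 7
  position 2: throw height = 0, running sum = 7
  position 3: throw height = 8, running sum = 15
  position 4: throw height = 2, running sum = 17
  position 5: throw height = 7, running sum = 24
  position 6: throw height = 4, running sum = 28
Total sum = 28; balls = sum / n = 28 / 7 = 4

Answer: 4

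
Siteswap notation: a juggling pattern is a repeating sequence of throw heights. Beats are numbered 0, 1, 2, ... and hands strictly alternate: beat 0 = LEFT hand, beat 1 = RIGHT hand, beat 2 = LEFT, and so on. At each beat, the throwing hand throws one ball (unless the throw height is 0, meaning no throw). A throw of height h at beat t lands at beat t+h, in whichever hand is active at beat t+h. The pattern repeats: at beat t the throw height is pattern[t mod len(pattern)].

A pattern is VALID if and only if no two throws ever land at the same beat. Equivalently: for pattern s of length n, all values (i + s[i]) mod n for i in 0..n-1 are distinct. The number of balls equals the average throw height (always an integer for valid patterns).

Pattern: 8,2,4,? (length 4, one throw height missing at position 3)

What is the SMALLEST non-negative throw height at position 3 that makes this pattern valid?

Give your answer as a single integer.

Answer: 2

Derivation:
i=0: (0 + 8) mod 4 = 0
i=1: (1 + 2) mod 4 = 3
i=2: (2 + 4) mod 4 = 2
i=3: s[i]=? (unknown)
Known residues: [0, 2, 3]; need a permutation of 0..3, so missing residue r = 1
Need (3 + s) mod 4 = 1; smallest s = (1 - 3) mod 4 = 2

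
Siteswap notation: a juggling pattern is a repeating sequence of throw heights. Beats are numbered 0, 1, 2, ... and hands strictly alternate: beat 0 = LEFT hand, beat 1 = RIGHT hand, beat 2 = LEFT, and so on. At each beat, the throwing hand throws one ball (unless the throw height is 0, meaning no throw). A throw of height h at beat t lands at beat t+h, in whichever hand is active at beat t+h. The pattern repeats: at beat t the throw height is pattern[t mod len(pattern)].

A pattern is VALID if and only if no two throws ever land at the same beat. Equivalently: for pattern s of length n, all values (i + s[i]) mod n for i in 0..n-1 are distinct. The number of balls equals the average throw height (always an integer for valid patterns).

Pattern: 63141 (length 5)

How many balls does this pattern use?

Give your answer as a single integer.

Pattern = [6, 3, 1, 4, 1], length n = 5
  position 0: throw height = 6, running sum = 6
  position 1: throw height = 3, running sum = 9
  position 2: throw height = 1, running sum = 10
  position 3: throw height = 4, running sum = 14
  position 4: throw height = 1, running sum = 15
Total sum = 15; balls = sum / n = 15 / 5 = 3

Answer: 3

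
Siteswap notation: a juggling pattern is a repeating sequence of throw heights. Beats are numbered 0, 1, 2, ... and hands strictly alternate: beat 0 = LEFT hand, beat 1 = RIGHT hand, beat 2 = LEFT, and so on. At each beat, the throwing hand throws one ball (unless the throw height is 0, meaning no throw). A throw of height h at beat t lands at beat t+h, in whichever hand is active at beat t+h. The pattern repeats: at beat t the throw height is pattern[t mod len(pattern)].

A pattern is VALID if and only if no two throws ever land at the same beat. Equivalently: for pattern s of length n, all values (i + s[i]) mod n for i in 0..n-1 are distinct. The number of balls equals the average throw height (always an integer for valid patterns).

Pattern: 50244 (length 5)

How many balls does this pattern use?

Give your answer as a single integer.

Answer: 3

Derivation:
Pattern = [5, 0, 2, 4, 4], length n = 5
  position 0: throw height = 5, running sum = 5
  position 1: throw height = 0, running sum = 5
  position 2: throw height = 2, running sum = 7
  position 3: throw height = 4, running sum = 11
  position 4: throw height = 4, running sum = 15
Total sum = 15; balls = sum / n = 15 / 5 = 3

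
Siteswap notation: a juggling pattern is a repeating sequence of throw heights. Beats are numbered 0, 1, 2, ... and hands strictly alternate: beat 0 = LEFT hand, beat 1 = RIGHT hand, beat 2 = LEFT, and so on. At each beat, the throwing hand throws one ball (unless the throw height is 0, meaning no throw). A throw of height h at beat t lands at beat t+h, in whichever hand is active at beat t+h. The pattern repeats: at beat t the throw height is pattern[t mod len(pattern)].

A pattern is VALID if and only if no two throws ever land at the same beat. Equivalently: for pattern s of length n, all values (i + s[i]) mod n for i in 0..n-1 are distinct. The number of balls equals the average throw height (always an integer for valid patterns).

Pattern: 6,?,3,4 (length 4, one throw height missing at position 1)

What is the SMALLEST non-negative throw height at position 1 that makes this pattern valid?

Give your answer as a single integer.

Answer: 3

Derivation:
i=0: (0 + 6) mod 4 = 2
i=1: s[i]=? (unknown)
i=2: (2 + 3) mod 4 = 1
i=3: (3 + 4) mod 4 = 3
Known residues: [1, 2, 3]; need a permutation of 0..3, so missing residue r = 0
Need (1 + s) mod 4 = 0; smallest s = (0 - 1) mod 4 = 3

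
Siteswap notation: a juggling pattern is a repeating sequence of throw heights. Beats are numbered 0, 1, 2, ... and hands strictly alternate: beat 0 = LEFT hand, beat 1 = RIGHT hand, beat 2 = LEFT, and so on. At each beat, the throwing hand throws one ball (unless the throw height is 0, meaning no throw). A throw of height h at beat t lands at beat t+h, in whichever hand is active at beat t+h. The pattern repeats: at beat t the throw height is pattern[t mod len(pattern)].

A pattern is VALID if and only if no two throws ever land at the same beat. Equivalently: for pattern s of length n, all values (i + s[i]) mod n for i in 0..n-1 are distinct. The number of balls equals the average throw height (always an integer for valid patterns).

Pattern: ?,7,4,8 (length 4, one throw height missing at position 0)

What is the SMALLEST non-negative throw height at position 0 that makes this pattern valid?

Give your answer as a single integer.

Answer: 1

Derivation:
i=0: s[i]=? (unknown)
i=1: (1 + 7) mod 4 = 0
i=2: (2 + 4) mod 4 = 2
i=3: (3 + 8) mod 4 = 3
Known residues: [0, 2, 3]; need a permutation of 0..3, so missing residue r = 1
Need (0 + s) mod 4 = 1; smallest s = (1 - 0) mod 4 = 1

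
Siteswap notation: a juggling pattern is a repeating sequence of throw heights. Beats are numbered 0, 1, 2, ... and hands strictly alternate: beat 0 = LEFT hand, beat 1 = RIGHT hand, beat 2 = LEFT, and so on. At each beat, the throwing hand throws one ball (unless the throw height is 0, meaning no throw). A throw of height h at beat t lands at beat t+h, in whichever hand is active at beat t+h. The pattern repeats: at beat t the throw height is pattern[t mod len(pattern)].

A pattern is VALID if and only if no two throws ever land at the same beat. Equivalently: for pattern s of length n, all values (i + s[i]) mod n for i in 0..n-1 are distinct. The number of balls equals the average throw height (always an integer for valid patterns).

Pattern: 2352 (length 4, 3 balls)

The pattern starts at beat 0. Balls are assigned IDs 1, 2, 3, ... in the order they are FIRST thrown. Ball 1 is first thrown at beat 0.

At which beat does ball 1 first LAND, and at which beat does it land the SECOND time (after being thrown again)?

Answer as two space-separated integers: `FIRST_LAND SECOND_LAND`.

Beat 0 (L): throw ball1 h=2 -> lands@2:L; in-air after throw: [b1@2:L]
Beat 1 (R): throw ball2 h=3 -> lands@4:L; in-air after throw: [b1@2:L b2@4:L]
Beat 2 (L): throw ball1 h=5 -> lands@7:R; in-air after throw: [b2@4:L b1@7:R]
Beat 3 (R): throw ball3 h=2 -> lands@5:R; in-air after throw: [b2@4:L b3@5:R b1@7:R]
Beat 4 (L): throw ball2 h=2 -> lands@6:L; in-air after throw: [b3@5:R b2@6:L b1@7:R]
Beat 5 (R): throw ball3 h=3 -> lands@8:L; in-air after throw: [b2@6:L b1@7:R b3@8:L]
Beat 6 (L): throw ball2 h=5 -> lands@11:R; in-air after throw: [b1@7:R b3@8:L b2@11:R]
Beat 7 (R): throw ball1 h=2 -> lands@9:R; in-air after throw: [b3@8:L b1@9:R b2@11:R]
Ball 1: thrown@0 h=2 -> first land @2; rethrown@2 h=5 -> second land @7

Answer: 2 7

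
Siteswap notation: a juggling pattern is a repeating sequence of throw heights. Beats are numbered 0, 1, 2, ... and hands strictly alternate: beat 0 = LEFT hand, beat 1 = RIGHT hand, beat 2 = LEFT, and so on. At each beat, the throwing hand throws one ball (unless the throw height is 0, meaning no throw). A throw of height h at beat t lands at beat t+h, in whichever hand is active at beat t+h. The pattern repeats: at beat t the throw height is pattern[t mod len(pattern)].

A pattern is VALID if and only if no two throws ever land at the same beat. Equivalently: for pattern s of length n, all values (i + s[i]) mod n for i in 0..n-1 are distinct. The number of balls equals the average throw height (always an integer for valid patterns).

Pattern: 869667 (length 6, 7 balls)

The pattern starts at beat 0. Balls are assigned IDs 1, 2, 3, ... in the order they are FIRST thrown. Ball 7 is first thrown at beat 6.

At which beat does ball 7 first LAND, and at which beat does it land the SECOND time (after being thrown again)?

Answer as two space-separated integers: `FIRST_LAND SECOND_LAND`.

Beat 0 (L): throw ball1 h=8 -> lands@8:L; in-air after throw: [b1@8:L]
Beat 1 (R): throw ball2 h=6 -> lands@7:R; in-air after throw: [b2@7:R b1@8:L]
Beat 2 (L): throw ball3 h=9 -> lands@11:R; in-air after throw: [b2@7:R b1@8:L b3@11:R]
Beat 3 (R): throw ball4 h=6 -> lands@9:R; in-air after throw: [b2@7:R b1@8:L b4@9:R b3@11:R]
Beat 4 (L): throw ball5 h=6 -> lands@10:L; in-air after throw: [b2@7:R b1@8:L b4@9:R b5@10:L b3@11:R]
Beat 5 (R): throw ball6 h=7 -> lands@12:L; in-air after throw: [b2@7:R b1@8:L b4@9:R b5@10:L b3@11:R b6@12:L]
Beat 6 (L): throw ball7 h=8 -> lands@14:L; in-air after throw: [b2@7:R b1@8:L b4@9:R b5@10:L b3@11:R b6@12:L b7@14:L]
Beat 7 (R): throw ball2 h=6 -> lands@13:R; in-air after throw: [b1@8:L b4@9:R b5@10:L b3@11:R b6@12:L b2@13:R b7@14:L]
Beat 8 (L): throw ball1 h=9 -> lands@17:R; in-air after throw: [b4@9:R b5@10:L b3@11:R b6@12:L b2@13:R b7@14:L b1@17:R]
Beat 9 (R): throw ball4 h=6 -> lands@15:R; in-air after throw: [b5@10:L b3@11:R b6@12:L b2@13:R b7@14:L b4@15:R b1@17:R]
Beat 10 (L): throw ball5 h=6 -> lands@16:L; in-air after throw: [b3@11:R b6@12:L b2@13:R b7@14:L b4@15:R b5@16:L b1@17:R]
Beat 11 (R): throw ball3 h=7 -> lands@18:L; in-air after throw: [b6@12:L b2@13:R b7@14:L b4@15:R b5@16:L b1@17:R b3@18:L]
Beat 12 (L): throw ball6 h=8 -> lands@20:L; in-air after throw: [b2@13:R b7@14:L b4@15:R b5@16:L b1@17:R b3@18:L b6@20:L]
Beat 13 (R): throw ball2 h=6 -> lands@19:R; in-air after throw: [b7@14:L b4@15:R b5@16:L b1@17:R b3@18:L b2@19:R b6@20:L]
Beat 14 (L): throw ball7 h=9 -> lands@23:R; in-air after throw: [b4@15:R b5@16:L b1@17:R b3@18:L b2@19:R b6@20:L b7@23:R]
Beat 15 (R): throw ball4 h=6 -> lands@21:R; in-air after throw: [b5@16:L b1@17:R b3@18:L b2@19:R b6@20:L b4@21:R b7@23:R]
Beat 16 (L): throw ball5 h=6 -> lands@22:L; in-air after throw: [b1@17:R b3@18:L b2@19:R b6@20:L b4@21:R b5@22:L b7@23:R]
Beat 17 (R): throw ball1 h=7 -> lands@24:L; in-air after throw: [b3@18:L b2@19:R b6@20:L b4@21:R b5@22:L b7@23:R b1@24:L]
Beat 18 (L): throw ball3 h=8 -> lands@26:L; in-air after throw: [b2@19:R b6@20:L b4@21:R b5@22:L b7@23:R b1@24:L b3@26:L]
Beat 19 (R): throw ball2 h=6 -> lands@25:R; in-air after throw: [b6@20:L b4@21:R b5@22:L b7@23:R b1@24:L b2@25:R b3@26:L]
Beat 20 (L): throw ball6 h=9 -> lands@29:R; in-air after throw: [b4@21:R b5@22:L b7@23:R b1@24:L b2@25:R b3@26:L b6@29:R]
Beat 21 (R): throw ball4 h=6 -> lands@27:R; in-air after throw: [b5@22:L b7@23:R b1@24:L b2@25:R b3@26:L b4@27:R b6@29:R]
Beat 22 (L): throw ball5 h=6 -> lands@28:L; in-air after throw: [b7@23:R b1@24:L b2@25:R b3@26:L b4@27:R b5@28:L b6@29:R]
Beat 23 (R): throw ball7 h=7 -> lands@30:L; in-air after throw: [b1@24:L b2@25:R b3@26:L b4@27:R b5@28:L b6@29:R b7@30:L]
Ball 7: thrown@6 h=8 -> first land @14; rethrown@14 h=9 -> second land @23

Answer: 14 23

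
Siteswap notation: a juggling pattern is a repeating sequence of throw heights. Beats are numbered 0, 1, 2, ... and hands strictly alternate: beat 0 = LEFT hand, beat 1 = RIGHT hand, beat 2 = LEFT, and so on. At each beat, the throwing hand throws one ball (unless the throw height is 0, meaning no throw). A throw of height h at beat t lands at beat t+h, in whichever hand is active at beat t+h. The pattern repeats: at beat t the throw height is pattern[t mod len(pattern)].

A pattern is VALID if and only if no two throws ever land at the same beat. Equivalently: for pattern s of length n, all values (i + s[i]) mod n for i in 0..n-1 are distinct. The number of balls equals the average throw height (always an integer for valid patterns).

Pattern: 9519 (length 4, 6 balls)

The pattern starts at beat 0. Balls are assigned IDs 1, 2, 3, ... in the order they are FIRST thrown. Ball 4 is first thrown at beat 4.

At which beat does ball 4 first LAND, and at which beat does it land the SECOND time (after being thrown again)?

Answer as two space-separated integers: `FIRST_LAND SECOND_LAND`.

Beat 0 (L): throw ball1 h=9 -> lands@9:R; in-air after throw: [b1@9:R]
Beat 1 (R): throw ball2 h=5 -> lands@6:L; in-air after throw: [b2@6:L b1@9:R]
Beat 2 (L): throw ball3 h=1 -> lands@3:R; in-air after throw: [b3@3:R b2@6:L b1@9:R]
Beat 3 (R): throw ball3 h=9 -> lands@12:L; in-air after throw: [b2@6:L b1@9:R b3@12:L]
Beat 4 (L): throw ball4 h=9 -> lands@13:R; in-air after throw: [b2@6:L b1@9:R b3@12:L b4@13:R]
Beat 5 (R): throw ball5 h=5 -> lands@10:L; in-air after throw: [b2@6:L b1@9:R b5@10:L b3@12:L b4@13:R]
Beat 6 (L): throw ball2 h=1 -> lands@7:R; in-air after throw: [b2@7:R b1@9:R b5@10:L b3@12:L b4@13:R]
Beat 7 (R): throw ball2 h=9 -> lands@16:L; in-air after throw: [b1@9:R b5@10:L b3@12:L b4@13:R b2@16:L]
Beat 8 (L): throw ball6 h=9 -> lands@17:R; in-air after throw: [b1@9:R b5@10:L b3@12:L b4@13:R b2@16:L b6@17:R]
Beat 9 (R): throw ball1 h=5 -> lands@14:L; in-air after throw: [b5@10:L b3@12:L b4@13:R b1@14:L b2@16:L b6@17:R]
Beat 10 (L): throw ball5 h=1 -> lands@11:R; in-air after throw: [b5@11:R b3@12:L b4@13:R b1@14:L b2@16:L b6@17:R]
Beat 11 (R): throw ball5 h=9 -> lands@20:L; in-air after throw: [b3@12:L b4@13:R b1@14:L b2@16:L b6@17:R b5@20:L]
Beat 12 (L): throw ball3 h=9 -> lands@21:R; in-air after throw: [b4@13:R b1@14:L b2@16:L b6@17:R b5@20:L b3@21:R]
Beat 13 (R): throw ball4 h=5 -> lands@18:L; in-air after throw: [b1@14:L b2@16:L b6@17:R b4@18:L b5@20:L b3@21:R]
Beat 14 (L): throw ball1 h=1 -> lands@15:R; in-air after throw: [b1@15:R b2@16:L b6@17:R b4@18:L b5@20:L b3@21:R]
Beat 15 (R): throw ball1 h=9 -> lands@24:L; in-air after throw: [b2@16:L b6@17:R b4@18:L b5@20:L b3@21:R b1@24:L]
Beat 16 (L): throw ball2 h=9 -> lands@25:R; in-air after throw: [b6@17:R b4@18:L b5@20:L b3@21:R b1@24:L b2@25:R]
Beat 17 (R): throw ball6 h=5 -> lands@22:L; in-air after throw: [b4@18:L b5@20:L b3@21:R b6@22:L b1@24:L b2@25:R]
Beat 18 (L): throw ball4 h=1 -> lands@19:R; in-air after throw: [b4@19:R b5@20:L b3@21:R b6@22:L b1@24:L b2@25:R]
Ball 4: thrown@4 h=9 -> first land @13; rethrown@13 h=5 -> second land @18

Answer: 13 18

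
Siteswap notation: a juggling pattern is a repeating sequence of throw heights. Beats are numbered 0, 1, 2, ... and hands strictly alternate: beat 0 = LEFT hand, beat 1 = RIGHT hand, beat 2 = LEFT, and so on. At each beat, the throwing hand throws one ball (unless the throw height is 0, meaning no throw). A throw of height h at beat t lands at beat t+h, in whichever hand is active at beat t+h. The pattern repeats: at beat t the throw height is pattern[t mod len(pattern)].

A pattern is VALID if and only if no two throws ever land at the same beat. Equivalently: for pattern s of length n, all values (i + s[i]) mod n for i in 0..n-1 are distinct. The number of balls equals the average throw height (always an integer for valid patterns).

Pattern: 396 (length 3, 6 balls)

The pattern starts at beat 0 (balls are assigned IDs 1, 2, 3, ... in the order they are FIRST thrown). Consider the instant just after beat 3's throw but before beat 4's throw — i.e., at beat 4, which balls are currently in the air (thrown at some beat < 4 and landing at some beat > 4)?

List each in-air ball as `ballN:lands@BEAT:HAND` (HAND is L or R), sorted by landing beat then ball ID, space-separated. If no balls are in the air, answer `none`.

Beat 0 (L): throw ball1 h=3 -> lands@3:R; in-air after throw: [b1@3:R]
Beat 1 (R): throw ball2 h=9 -> lands@10:L; in-air after throw: [b1@3:R b2@10:L]
Beat 2 (L): throw ball3 h=6 -> lands@8:L; in-air after throw: [b1@3:R b3@8:L b2@10:L]
Beat 3 (R): throw ball1 h=3 -> lands@6:L; in-air after throw: [b1@6:L b3@8:L b2@10:L]
Beat 4 (L): throw ball4 h=9 -> lands@13:R; in-air after throw: [b1@6:L b3@8:L b2@10:L b4@13:R]

Answer: ball1:lands@6:L ball3:lands@8:L ball2:lands@10:L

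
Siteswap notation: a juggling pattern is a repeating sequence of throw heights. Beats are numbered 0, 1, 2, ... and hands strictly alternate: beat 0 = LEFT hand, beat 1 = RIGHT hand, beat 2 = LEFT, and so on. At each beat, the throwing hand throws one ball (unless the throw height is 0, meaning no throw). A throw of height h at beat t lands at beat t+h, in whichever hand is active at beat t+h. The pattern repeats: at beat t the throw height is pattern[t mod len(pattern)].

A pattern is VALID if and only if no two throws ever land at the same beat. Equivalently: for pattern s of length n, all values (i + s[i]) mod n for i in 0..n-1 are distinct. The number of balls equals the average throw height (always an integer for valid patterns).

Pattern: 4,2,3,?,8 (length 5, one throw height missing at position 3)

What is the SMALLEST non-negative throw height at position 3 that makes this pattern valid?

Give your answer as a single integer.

Answer: 3

Derivation:
i=0: (0 + 4) mod 5 = 4
i=1: (1 + 2) mod 5 = 3
i=2: (2 + 3) mod 5 = 0
i=3: s[i]=? (unknown)
i=4: (4 + 8) mod 5 = 2
Known residues: [0, 2, 3, 4]; need a permutation of 0..4, so missing residue r = 1
Need (3 + s) mod 5 = 1; smallest s = (1 - 3) mod 5 = 3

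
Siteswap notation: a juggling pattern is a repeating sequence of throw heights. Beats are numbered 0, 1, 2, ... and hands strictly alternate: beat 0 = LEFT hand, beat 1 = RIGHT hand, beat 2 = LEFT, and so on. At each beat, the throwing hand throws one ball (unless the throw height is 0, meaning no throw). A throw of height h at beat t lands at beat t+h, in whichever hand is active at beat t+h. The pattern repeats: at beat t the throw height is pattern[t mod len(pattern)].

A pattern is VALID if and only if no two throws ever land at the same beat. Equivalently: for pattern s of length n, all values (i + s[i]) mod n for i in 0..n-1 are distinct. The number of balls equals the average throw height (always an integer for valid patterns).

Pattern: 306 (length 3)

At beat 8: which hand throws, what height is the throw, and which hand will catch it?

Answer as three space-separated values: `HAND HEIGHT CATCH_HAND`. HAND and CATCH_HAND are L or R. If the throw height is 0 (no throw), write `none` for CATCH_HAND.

Answer: L 6 L

Derivation:
Beat 8: 8 mod 2 = 0, so hand = L
Throw height = pattern[8 mod 3] = pattern[2] = 6
Lands at beat 8+6=14, 14 mod 2 = 0, so catch hand = L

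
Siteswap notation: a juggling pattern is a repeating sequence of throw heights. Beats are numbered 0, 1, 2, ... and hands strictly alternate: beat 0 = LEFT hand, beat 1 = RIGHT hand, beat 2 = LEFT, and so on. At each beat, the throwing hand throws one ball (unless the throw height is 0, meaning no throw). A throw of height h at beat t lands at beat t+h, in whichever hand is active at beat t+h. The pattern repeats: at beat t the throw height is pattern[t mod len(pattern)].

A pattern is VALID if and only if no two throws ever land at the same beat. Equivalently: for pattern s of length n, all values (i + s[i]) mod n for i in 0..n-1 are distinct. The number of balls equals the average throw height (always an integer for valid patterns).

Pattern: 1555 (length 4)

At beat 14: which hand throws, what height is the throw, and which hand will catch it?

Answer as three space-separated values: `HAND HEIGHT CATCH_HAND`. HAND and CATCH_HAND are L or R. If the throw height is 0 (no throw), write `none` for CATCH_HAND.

Answer: L 5 R

Derivation:
Beat 14: 14 mod 2 = 0, so hand = L
Throw height = pattern[14 mod 4] = pattern[2] = 5
Lands at beat 14+5=19, 19 mod 2 = 1, so catch hand = R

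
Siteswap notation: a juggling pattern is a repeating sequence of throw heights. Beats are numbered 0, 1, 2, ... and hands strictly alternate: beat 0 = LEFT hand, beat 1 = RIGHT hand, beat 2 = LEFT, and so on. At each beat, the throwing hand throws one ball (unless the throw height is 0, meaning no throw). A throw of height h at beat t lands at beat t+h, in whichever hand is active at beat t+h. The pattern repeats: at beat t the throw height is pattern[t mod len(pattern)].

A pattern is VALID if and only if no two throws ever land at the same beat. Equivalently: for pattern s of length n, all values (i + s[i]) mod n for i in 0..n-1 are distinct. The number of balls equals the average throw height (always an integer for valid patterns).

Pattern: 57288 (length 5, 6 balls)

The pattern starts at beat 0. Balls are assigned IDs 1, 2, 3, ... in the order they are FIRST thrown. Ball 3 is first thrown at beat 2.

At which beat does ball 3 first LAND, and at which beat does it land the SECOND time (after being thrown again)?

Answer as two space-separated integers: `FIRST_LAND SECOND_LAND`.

Beat 0 (L): throw ball1 h=5 -> lands@5:R; in-air after throw: [b1@5:R]
Beat 1 (R): throw ball2 h=7 -> lands@8:L; in-air after throw: [b1@5:R b2@8:L]
Beat 2 (L): throw ball3 h=2 -> lands@4:L; in-air after throw: [b3@4:L b1@5:R b2@8:L]
Beat 3 (R): throw ball4 h=8 -> lands@11:R; in-air after throw: [b3@4:L b1@5:R b2@8:L b4@11:R]
Beat 4 (L): throw ball3 h=8 -> lands@12:L; in-air after throw: [b1@5:R b2@8:L b4@11:R b3@12:L]
Beat 5 (R): throw ball1 h=5 -> lands@10:L; in-air after throw: [b2@8:L b1@10:L b4@11:R b3@12:L]
Beat 6 (L): throw ball5 h=7 -> lands@13:R; in-air after throw: [b2@8:L b1@10:L b4@11:R b3@12:L b5@13:R]
Beat 7 (R): throw ball6 h=2 -> lands@9:R; in-air after throw: [b2@8:L b6@9:R b1@10:L b4@11:R b3@12:L b5@13:R]
Beat 8 (L): throw ball2 h=8 -> lands@16:L; in-air after throw: [b6@9:R b1@10:L b4@11:R b3@12:L b5@13:R b2@16:L]
Beat 9 (R): throw ball6 h=8 -> lands@17:R; in-air after throw: [b1@10:L b4@11:R b3@12:L b5@13:R b2@16:L b6@17:R]
Beat 10 (L): throw ball1 h=5 -> lands@15:R; in-air after throw: [b4@11:R b3@12:L b5@13:R b1@15:R b2@16:L b6@17:R]
Beat 11 (R): throw ball4 h=7 -> lands@18:L; in-air after throw: [b3@12:L b5@13:R b1@15:R b2@16:L b6@17:R b4@18:L]
Beat 12 (L): throw ball3 h=2 -> lands@14:L; in-air after throw: [b5@13:R b3@14:L b1@15:R b2@16:L b6@17:R b4@18:L]
Ball 3: thrown@2 h=2 -> first land @4; rethrown@4 h=8 -> second land @12

Answer: 4 12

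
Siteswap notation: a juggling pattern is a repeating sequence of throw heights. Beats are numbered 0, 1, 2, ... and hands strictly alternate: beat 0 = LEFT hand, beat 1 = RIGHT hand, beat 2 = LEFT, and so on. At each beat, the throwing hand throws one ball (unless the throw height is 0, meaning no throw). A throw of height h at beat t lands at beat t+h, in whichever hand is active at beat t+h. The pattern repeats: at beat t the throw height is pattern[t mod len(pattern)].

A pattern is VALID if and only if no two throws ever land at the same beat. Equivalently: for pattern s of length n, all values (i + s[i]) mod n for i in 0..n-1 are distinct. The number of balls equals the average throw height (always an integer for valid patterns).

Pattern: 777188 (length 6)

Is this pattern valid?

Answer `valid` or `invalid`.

i=0: (i + s[i]) mod n = (0 + 7) mod 6 = 1
i=1: (i + s[i]) mod n = (1 + 7) mod 6 = 2
i=2: (i + s[i]) mod n = (2 + 7) mod 6 = 3
i=3: (i + s[i]) mod n = (3 + 1) mod 6 = 4
i=4: (i + s[i]) mod n = (4 + 8) mod 6 = 0
i=5: (i + s[i]) mod n = (5 + 8) mod 6 = 1
Residues: [1, 2, 3, 4, 0, 1], distinct: False

Answer: invalid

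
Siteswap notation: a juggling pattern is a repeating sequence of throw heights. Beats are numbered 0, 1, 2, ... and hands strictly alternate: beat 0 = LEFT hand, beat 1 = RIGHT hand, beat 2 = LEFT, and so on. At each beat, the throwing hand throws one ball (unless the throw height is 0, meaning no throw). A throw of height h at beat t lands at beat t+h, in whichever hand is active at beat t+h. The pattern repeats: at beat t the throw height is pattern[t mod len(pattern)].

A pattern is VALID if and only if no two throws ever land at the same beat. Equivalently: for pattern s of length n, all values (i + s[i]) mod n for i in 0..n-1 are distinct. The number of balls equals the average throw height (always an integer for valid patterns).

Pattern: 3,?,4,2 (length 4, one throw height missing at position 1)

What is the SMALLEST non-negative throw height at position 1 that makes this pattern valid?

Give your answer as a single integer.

i=0: (0 + 3) mod 4 = 3
i=1: s[i]=? (unknown)
i=2: (2 + 4) mod 4 = 2
i=3: (3 + 2) mod 4 = 1
Known residues: [1, 2, 3]; need a permutation of 0..3, so missing residue r = 0
Need (1 + s) mod 4 = 0; smallest s = (0 - 1) mod 4 = 3

Answer: 3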